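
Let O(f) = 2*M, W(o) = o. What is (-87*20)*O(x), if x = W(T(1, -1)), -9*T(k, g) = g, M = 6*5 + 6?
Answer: -125280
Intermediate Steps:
M = 36 (M = 30 + 6 = 36)
T(k, g) = -g/9
x = ⅑ (x = -⅑*(-1) = ⅑ ≈ 0.11111)
O(f) = 72 (O(f) = 2*36 = 72)
(-87*20)*O(x) = -87*20*72 = -1740*72 = -125280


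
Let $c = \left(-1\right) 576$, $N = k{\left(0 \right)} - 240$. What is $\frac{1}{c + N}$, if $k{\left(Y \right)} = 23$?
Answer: $- \frac{1}{793} \approx -0.001261$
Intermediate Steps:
$N = -217$ ($N = 23 - 240 = -217$)
$c = -576$
$\frac{1}{c + N} = \frac{1}{-576 - 217} = \frac{1}{-793} = - \frac{1}{793}$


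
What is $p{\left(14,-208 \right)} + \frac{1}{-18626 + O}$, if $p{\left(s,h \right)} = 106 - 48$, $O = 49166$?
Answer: $\frac{1771321}{30540} \approx 58.0$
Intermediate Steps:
$p{\left(s,h \right)} = 58$
$p{\left(14,-208 \right)} + \frac{1}{-18626 + O} = 58 + \frac{1}{-18626 + 49166} = 58 + \frac{1}{30540} = \frac{1771321}{30540}$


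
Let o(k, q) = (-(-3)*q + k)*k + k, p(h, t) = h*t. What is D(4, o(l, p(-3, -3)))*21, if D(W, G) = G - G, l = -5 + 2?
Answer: 0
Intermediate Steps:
l = -3
o(k, q) = k + k*(k + 3*q) (o(k, q) = (3*q + k)*k + k = (k + 3*q)*k + k = k*(k + 3*q) + k = k + k*(k + 3*q))
D(W, G) = 0
D(4, o(l, p(-3, -3)))*21 = 0*21 = 0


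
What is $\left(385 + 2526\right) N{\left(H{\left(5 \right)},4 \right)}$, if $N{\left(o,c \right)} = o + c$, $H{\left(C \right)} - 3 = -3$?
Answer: $11644$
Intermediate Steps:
$H{\left(C \right)} = 0$ ($H{\left(C \right)} = 3 - 3 = 0$)
$N{\left(o,c \right)} = c + o$
$\left(385 + 2526\right) N{\left(H{\left(5 \right)},4 \right)} = \left(385 + 2526\right) \left(4 + 0\right) = 2911 \cdot 4 = 11644$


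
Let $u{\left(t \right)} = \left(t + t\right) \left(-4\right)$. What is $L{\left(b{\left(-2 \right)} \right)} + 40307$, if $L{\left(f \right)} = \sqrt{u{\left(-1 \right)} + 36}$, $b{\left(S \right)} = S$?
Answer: $40307 + 2 \sqrt{11} \approx 40314.0$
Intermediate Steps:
$u{\left(t \right)} = - 8 t$ ($u{\left(t \right)} = 2 t \left(-4\right) = - 8 t$)
$L{\left(f \right)} = 2 \sqrt{11}$ ($L{\left(f \right)} = \sqrt{\left(-8\right) \left(-1\right) + 36} = \sqrt{8 + 36} = \sqrt{44} = 2 \sqrt{11}$)
$L{\left(b{\left(-2 \right)} \right)} + 40307 = 2 \sqrt{11} + 40307 = 40307 + 2 \sqrt{11}$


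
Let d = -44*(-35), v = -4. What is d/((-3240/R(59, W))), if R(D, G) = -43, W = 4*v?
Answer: 3311/162 ≈ 20.438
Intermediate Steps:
d = 1540
W = -16 (W = 4*(-4) = -16)
d/((-3240/R(59, W))) = 1540/((-3240/(-43))) = 1540/((-3240*(-1/43))) = 1540/(3240/43) = 1540*(43/3240) = 3311/162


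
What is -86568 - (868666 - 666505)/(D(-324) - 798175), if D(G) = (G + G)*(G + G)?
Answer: -32745961767/378271 ≈ -86568.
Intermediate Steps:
D(G) = 4*G² (D(G) = (2*G)*(2*G) = 4*G²)
-86568 - (868666 - 666505)/(D(-324) - 798175) = -86568 - (868666 - 666505)/(4*(-324)² - 798175) = -86568 - 202161/(4*104976 - 798175) = -86568 - 202161/(419904 - 798175) = -86568 - 202161/(-378271) = -86568 - 202161*(-1)/378271 = -86568 - 1*(-202161/378271) = -86568 + 202161/378271 = -32745961767/378271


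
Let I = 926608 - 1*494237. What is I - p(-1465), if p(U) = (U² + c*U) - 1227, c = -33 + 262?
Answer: -1377142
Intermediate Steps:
c = 229
I = 432371 (I = 926608 - 494237 = 432371)
p(U) = -1227 + U² + 229*U (p(U) = (U² + 229*U) - 1227 = -1227 + U² + 229*U)
I - p(-1465) = 432371 - (-1227 + (-1465)² + 229*(-1465)) = 432371 - (-1227 + 2146225 - 335485) = 432371 - 1*1809513 = 432371 - 1809513 = -1377142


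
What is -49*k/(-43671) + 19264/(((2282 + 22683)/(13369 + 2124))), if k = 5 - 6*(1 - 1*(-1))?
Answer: 13033913721997/1090246515 ≈ 11955.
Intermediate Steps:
k = -7 (k = 5 - 6*(1 + 1) = 5 - 6*2 = 5 - 12 = -7)
-49*k/(-43671) + 19264/(((2282 + 22683)/(13369 + 2124))) = -49*(-7)/(-43671) + 19264/(((2282 + 22683)/(13369 + 2124))) = 343*(-1/43671) + 19264/((24965/15493)) = -343/43671 + 19264/((24965*(1/15493))) = -343/43671 + 19264/(24965/15493) = -343/43671 + 19264*(15493/24965) = -343/43671 + 298457152/24965 = 13033913721997/1090246515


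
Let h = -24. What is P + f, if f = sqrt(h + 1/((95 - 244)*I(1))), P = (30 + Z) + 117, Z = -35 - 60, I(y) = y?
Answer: 52 + 7*I*sqrt(10877)/149 ≈ 52.0 + 4.8997*I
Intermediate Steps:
Z = -95
P = 52 (P = (30 - 95) + 117 = -65 + 117 = 52)
f = 7*I*sqrt(10877)/149 (f = sqrt(-24 + 1/((95 - 244)*1)) = sqrt(-24 + 1/(-149)) = sqrt(-24 - 1/149*1) = sqrt(-24 - 1/149) = sqrt(-3577/149) = 7*I*sqrt(10877)/149 ≈ 4.8997*I)
P + f = 52 + 7*I*sqrt(10877)/149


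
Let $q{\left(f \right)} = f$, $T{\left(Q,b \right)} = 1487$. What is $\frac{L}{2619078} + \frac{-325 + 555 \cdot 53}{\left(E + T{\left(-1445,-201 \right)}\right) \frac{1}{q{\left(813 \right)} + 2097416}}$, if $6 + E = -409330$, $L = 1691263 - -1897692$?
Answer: $- \frac{159860461508447785}{1068188343222} \approx -1.4966 \cdot 10^{5}$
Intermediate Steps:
$L = 3588955$ ($L = 1691263 + 1897692 = 3588955$)
$E = -409336$ ($E = -6 - 409330 = -409336$)
$\frac{L}{2619078} + \frac{-325 + 555 \cdot 53}{\left(E + T{\left(-1445,-201 \right)}\right) \frac{1}{q{\left(813 \right)} + 2097416}} = \frac{3588955}{2619078} + \frac{-325 + 555 \cdot 53}{\left(-409336 + 1487\right) \frac{1}{813 + 2097416}} = 3588955 \cdot \frac{1}{2619078} + \frac{-325 + 29415}{\left(-407849\right) \frac{1}{2098229}} = \frac{3588955}{2619078} + \frac{29090}{\left(-407849\right) \frac{1}{2098229}} = \frac{3588955}{2619078} + \frac{29090}{- \frac{407849}{2098229}} = \frac{3588955}{2619078} + 29090 \left(- \frac{2098229}{407849}\right) = \frac{3588955}{2619078} - \frac{61037481610}{407849} = - \frac{159860461508447785}{1068188343222}$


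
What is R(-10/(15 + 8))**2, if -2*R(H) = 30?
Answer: 225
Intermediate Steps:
R(H) = -15 (R(H) = -1/2*30 = -15)
R(-10/(15 + 8))**2 = (-15)**2 = 225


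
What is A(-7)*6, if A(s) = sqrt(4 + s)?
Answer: 6*I*sqrt(3) ≈ 10.392*I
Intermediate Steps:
A(-7)*6 = sqrt(4 - 7)*6 = sqrt(-3)*6 = (I*sqrt(3))*6 = 6*I*sqrt(3)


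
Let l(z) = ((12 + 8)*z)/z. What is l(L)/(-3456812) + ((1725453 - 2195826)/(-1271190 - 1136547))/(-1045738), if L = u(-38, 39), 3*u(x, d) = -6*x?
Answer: -254819767299/42665567818039018 ≈ -5.9725e-6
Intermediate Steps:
u(x, d) = -2*x (u(x, d) = (-6*x)/3 = -2*x)
L = 76 (L = -2*(-38) = 76)
l(z) = 20 (l(z) = (20*z)/z = 20)
l(L)/(-3456812) + ((1725453 - 2195826)/(-1271190 - 1136547))/(-1045738) = 20/(-3456812) + ((1725453 - 2195826)/(-1271190 - 1136547))/(-1045738) = 20*(-1/3456812) - 470373/(-2407737)*(-1/1045738) = -5/864203 - 470373*(-1/2407737)*(-1/1045738) = -5/864203 + (156791/802579)*(-1/1045738) = -5/864203 - 9223/49369844606 = -254819767299/42665567818039018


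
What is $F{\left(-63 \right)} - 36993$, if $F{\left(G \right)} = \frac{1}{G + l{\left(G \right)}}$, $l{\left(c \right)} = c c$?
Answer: $- \frac{144494657}{3906} \approx -36993.0$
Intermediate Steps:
$l{\left(c \right)} = c^{2}$
$F{\left(G \right)} = \frac{1}{G + G^{2}}$
$F{\left(-63 \right)} - 36993 = \frac{1}{\left(-63\right) \left(1 - 63\right)} - 36993 = - \frac{1}{63 \left(-62\right)} - 36993 = \left(- \frac{1}{63}\right) \left(- \frac{1}{62}\right) - 36993 = \frac{1}{3906} - 36993 = - \frac{144494657}{3906}$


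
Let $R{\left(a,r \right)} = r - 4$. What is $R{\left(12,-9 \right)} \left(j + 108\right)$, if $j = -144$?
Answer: $468$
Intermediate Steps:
$R{\left(a,r \right)} = -4 + r$ ($R{\left(a,r \right)} = r - 4 = -4 + r$)
$R{\left(12,-9 \right)} \left(j + 108\right) = \left(-4 - 9\right) \left(-144 + 108\right) = \left(-13\right) \left(-36\right) = 468$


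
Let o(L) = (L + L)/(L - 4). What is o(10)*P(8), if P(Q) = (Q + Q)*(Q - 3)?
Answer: 800/3 ≈ 266.67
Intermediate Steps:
o(L) = 2*L/(-4 + L) (o(L) = (2*L)/(-4 + L) = 2*L/(-4 + L))
P(Q) = 2*Q*(-3 + Q) (P(Q) = (2*Q)*(-3 + Q) = 2*Q*(-3 + Q))
o(10)*P(8) = (2*10/(-4 + 10))*(2*8*(-3 + 8)) = (2*10/6)*(2*8*5) = (2*10*(⅙))*80 = (10/3)*80 = 800/3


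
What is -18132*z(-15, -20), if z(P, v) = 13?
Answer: -235716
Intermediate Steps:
-18132*z(-15, -20) = -18132*13 = -235716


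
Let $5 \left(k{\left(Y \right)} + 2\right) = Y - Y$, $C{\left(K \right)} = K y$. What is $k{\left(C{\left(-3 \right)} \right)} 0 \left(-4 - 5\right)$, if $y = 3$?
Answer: $0$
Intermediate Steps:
$C{\left(K \right)} = 3 K$ ($C{\left(K \right)} = K 3 = 3 K$)
$k{\left(Y \right)} = -2$ ($k{\left(Y \right)} = -2 + \frac{Y - Y}{5} = -2 + \frac{1}{5} \cdot 0 = -2 + 0 = -2$)
$k{\left(C{\left(-3 \right)} \right)} 0 \left(-4 - 5\right) = - 2 \cdot 0 \left(-4 - 5\right) = - 2 \cdot 0 \left(-9\right) = \left(-2\right) 0 = 0$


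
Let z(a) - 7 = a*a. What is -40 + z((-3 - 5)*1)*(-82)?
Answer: -5862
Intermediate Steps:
z(a) = 7 + a² (z(a) = 7 + a*a = 7 + a²)
-40 + z((-3 - 5)*1)*(-82) = -40 + (7 + ((-3 - 5)*1)²)*(-82) = -40 + (7 + (-8*1)²)*(-82) = -40 + (7 + (-8)²)*(-82) = -40 + (7 + 64)*(-82) = -40 + 71*(-82) = -40 - 5822 = -5862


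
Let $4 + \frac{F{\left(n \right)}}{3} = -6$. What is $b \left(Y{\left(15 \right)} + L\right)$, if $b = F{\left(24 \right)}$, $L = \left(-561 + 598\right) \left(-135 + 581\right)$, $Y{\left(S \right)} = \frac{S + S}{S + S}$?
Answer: $-495090$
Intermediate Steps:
$Y{\left(S \right)} = 1$ ($Y{\left(S \right)} = \frac{2 S}{2 S} = 2 S \frac{1}{2 S} = 1$)
$L = 16502$ ($L = 37 \cdot 446 = 16502$)
$F{\left(n \right)} = -30$ ($F{\left(n \right)} = -12 + 3 \left(-6\right) = -12 - 18 = -30$)
$b = -30$
$b \left(Y{\left(15 \right)} + L\right) = - 30 \left(1 + 16502\right) = \left(-30\right) 16503 = -495090$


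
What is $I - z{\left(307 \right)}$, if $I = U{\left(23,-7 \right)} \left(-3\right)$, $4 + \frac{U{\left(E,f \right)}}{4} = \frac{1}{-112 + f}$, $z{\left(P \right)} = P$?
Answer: $- \frac{30809}{119} \approx -258.9$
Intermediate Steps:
$U{\left(E,f \right)} = -16 + \frac{4}{-112 + f}$
$I = \frac{5724}{119}$ ($I = \frac{4 \left(449 - -28\right)}{-112 - 7} \left(-3\right) = \frac{4 \left(449 + 28\right)}{-119} \left(-3\right) = 4 \left(- \frac{1}{119}\right) 477 \left(-3\right) = \left(- \frac{1908}{119}\right) \left(-3\right) = \frac{5724}{119} \approx 48.101$)
$I - z{\left(307 \right)} = \frac{5724}{119} - 307 = - \frac{30809}{119}$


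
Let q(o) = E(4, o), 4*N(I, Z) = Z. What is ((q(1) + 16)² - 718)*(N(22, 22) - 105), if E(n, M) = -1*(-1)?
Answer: 85371/2 ≈ 42686.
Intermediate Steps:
N(I, Z) = Z/4
E(n, M) = 1
q(o) = 1
((q(1) + 16)² - 718)*(N(22, 22) - 105) = ((1 + 16)² - 718)*((¼)*22 - 105) = (17² - 718)*(11/2 - 105) = (289 - 718)*(-199/2) = -429*(-199/2) = 85371/2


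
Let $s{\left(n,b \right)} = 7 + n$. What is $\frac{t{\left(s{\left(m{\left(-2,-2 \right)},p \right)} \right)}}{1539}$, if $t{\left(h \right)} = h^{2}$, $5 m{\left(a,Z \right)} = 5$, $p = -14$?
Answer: $\frac{64}{1539} \approx 0.041585$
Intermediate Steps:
$m{\left(a,Z \right)} = 1$ ($m{\left(a,Z \right)} = \frac{1}{5} \cdot 5 = 1$)
$\frac{t{\left(s{\left(m{\left(-2,-2 \right)},p \right)} \right)}}{1539} = \frac{\left(7 + 1\right)^{2}}{1539} = 8^{2} \cdot \frac{1}{1539} = 64 \cdot \frac{1}{1539} = \frac{64}{1539}$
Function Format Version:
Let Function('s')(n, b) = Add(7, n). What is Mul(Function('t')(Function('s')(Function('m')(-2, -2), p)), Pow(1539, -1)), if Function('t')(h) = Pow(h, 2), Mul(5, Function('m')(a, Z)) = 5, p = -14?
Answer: Rational(64, 1539) ≈ 0.041585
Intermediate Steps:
Function('m')(a, Z) = 1 (Function('m')(a, Z) = Mul(Rational(1, 5), 5) = 1)
Mul(Function('t')(Function('s')(Function('m')(-2, -2), p)), Pow(1539, -1)) = Mul(Pow(Add(7, 1), 2), Pow(1539, -1)) = Mul(Pow(8, 2), Rational(1, 1539)) = Mul(64, Rational(1, 1539)) = Rational(64, 1539)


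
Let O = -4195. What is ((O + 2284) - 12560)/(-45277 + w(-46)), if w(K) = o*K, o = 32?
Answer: 14471/46749 ≈ 0.30955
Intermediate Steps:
w(K) = 32*K
((O + 2284) - 12560)/(-45277 + w(-46)) = ((-4195 + 2284) - 12560)/(-45277 + 32*(-46)) = (-1911 - 12560)/(-45277 - 1472) = -14471/(-46749) = -14471*(-1/46749) = 14471/46749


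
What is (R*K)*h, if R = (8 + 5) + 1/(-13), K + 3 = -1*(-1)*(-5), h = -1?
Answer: 1344/13 ≈ 103.38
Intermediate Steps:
K = -8 (K = -3 - 1*(-1)*(-5) = -3 + 1*(-5) = -3 - 5 = -8)
R = 168/13 (R = 13 - 1/13 = 168/13 ≈ 12.923)
(R*K)*h = ((168/13)*(-8))*(-1) = -1344/13*(-1) = 1344/13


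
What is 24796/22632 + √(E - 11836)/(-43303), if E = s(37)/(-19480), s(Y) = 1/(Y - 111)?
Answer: 6199/5658 - I*√1537185638628305/15605535140 ≈ 1.0956 - 0.0025124*I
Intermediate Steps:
s(Y) = 1/(-111 + Y)
E = 1/1441520 (E = 1/((-111 + 37)*(-19480)) = -1/19480/(-74) = -1/74*(-1/19480) = 1/1441520 ≈ 6.9371e-7)
24796/22632 + √(E - 11836)/(-43303) = 24796/22632 + √(1/1441520 - 11836)/(-43303) = 24796*(1/22632) + √(-17061830719/1441520)*(-1/43303) = 6199/5658 + (I*√1537185638628305/360380)*(-1/43303) = 6199/5658 - I*√1537185638628305/15605535140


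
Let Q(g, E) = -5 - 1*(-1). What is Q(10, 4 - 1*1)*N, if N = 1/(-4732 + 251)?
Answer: 4/4481 ≈ 0.00089266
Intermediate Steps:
Q(g, E) = -4 (Q(g, E) = -5 + 1 = -4)
N = -1/4481 (N = 1/(-4481) = -1/4481 ≈ -0.00022316)
Q(10, 4 - 1*1)*N = -4*(-1/4481) = 4/4481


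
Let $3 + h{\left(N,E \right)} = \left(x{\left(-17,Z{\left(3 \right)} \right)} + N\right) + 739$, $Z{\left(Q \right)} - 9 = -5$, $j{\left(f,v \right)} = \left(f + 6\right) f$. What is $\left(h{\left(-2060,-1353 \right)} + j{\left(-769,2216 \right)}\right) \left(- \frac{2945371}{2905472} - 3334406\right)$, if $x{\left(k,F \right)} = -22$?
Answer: $- \frac{5671380234288971203}{2905472} \approx -1.952 \cdot 10^{12}$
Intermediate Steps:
$j{\left(f,v \right)} = f \left(6 + f\right)$ ($j{\left(f,v \right)} = \left(6 + f\right) f = f \left(6 + f\right)$)
$Z{\left(Q \right)} = 4$ ($Z{\left(Q \right)} = 9 - 5 = 4$)
$h{\left(N,E \right)} = 714 + N$ ($h{\left(N,E \right)} = -3 + \left(\left(-22 + N\right) + 739\right) = -3 + \left(717 + N\right) = 714 + N$)
$\left(h{\left(-2060,-1353 \right)} + j{\left(-769,2216 \right)}\right) \left(- \frac{2945371}{2905472} - 3334406\right) = \left(\left(714 - 2060\right) - 769 \left(6 - 769\right)\right) \left(- \frac{2945371}{2905472} - 3334406\right) = \left(-1346 - -586747\right) \left(\left(-2945371\right) \frac{1}{2905472} - 3334406\right) = \left(-1346 + 586747\right) \left(- \frac{2945371}{2905472} - 3334406\right) = 585401 \left(- \frac{9688026215003}{2905472}\right) = - \frac{5671380234288971203}{2905472}$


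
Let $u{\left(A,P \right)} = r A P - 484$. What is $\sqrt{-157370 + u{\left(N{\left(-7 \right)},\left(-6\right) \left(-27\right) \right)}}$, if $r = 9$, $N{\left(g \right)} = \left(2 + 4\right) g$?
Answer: $i \sqrt{219090} \approx 468.07 i$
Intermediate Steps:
$N{\left(g \right)} = 6 g$
$u{\left(A,P \right)} = -484 + 9 A P$ ($u{\left(A,P \right)} = 9 A P - 484 = -484 + 9 A P$)
$\sqrt{-157370 + u{\left(N{\left(-7 \right)},\left(-6\right) \left(-27\right) \right)}} = \sqrt{-157370 + \left(-484 + 9 \cdot 6 \left(-7\right) \left(\left(-6\right) \left(-27\right)\right)\right)} = \sqrt{-157370 + \left(-484 + 9 \left(-42\right) 162\right)} = \sqrt{-157370 - 61720} = \sqrt{-219090} = i \sqrt{219090}$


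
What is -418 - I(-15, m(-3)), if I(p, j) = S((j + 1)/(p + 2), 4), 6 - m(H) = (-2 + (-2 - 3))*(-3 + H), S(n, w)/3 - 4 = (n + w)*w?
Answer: -6634/13 ≈ -510.31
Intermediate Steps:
S(n, w) = 12 + 3*w*(n + w) (S(n, w) = 12 + 3*((n + w)*w) = 12 + 3*(w*(n + w)) = 12 + 3*w*(n + w))
m(H) = -15 + 7*H (m(H) = 6 - (-2 + (-2 - 3))*(-3 + H) = 6 - (-2 - 5)*(-3 + H) = 6 - (-7)*(-3 + H) = 6 - (21 - 7*H) = 6 + (-21 + 7*H) = -15 + 7*H)
I(p, j) = 60 + 12*(1 + j)/(2 + p) (I(p, j) = 12 + 3*4² + 3*((j + 1)/(p + 2))*4 = 12 + 3*16 + 3*((1 + j)/(2 + p))*4 = 12 + 48 + 3*((1 + j)/(2 + p))*4 = 12 + 48 + 12*(1 + j)/(2 + p) = 60 + 12*(1 + j)/(2 + p))
-418 - I(-15, m(-3)) = -418 - 12*(11 + (-15 + 7*(-3)) + 5*(-15))/(2 - 15) = -418 - 12*(11 + (-15 - 21) - 75)/(-13) = -418 - 12*(-1)*(11 - 36 - 75)/13 = -418 - 12*(-1)*(-100)/13 = -418 - 1*1200/13 = -418 - 1200/13 = -6634/13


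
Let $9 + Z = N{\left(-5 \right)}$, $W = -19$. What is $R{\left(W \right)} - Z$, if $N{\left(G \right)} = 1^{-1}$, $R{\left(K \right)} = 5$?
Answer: $13$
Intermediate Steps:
$N{\left(G \right)} = 1$
$Z = -8$ ($Z = -9 + 1 = -8$)
$R{\left(W \right)} - Z = 5 - -8 = 5 + 8 = 13$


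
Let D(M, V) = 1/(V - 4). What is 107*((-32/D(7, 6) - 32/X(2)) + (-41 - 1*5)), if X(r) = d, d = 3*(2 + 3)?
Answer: -179974/15 ≈ -11998.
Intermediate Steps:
D(M, V) = 1/(-4 + V)
d = 15 (d = 3*5 = 15)
X(r) = 15
107*((-32/D(7, 6) - 32/X(2)) + (-41 - 1*5)) = 107*((-32/(1/(-4 + 6)) - 32/15) + (-41 - 1*5)) = 107*((-32/(1/2) - 32*1/15) + (-41 - 5)) = 107*((-32/½ - 32/15) - 46) = 107*((-32*2 - 32/15) - 46) = 107*((-64 - 32/15) - 46) = 107*(-992/15 - 46) = 107*(-1682/15) = -179974/15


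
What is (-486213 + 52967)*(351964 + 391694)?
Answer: -322186853868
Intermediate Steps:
(-486213 + 52967)*(351964 + 391694) = -433246*743658 = -322186853868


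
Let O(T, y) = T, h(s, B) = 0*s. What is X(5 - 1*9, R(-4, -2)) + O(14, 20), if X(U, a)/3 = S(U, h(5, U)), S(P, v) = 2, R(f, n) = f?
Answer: 20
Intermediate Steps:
h(s, B) = 0
X(U, a) = 6 (X(U, a) = 3*2 = 6)
X(5 - 1*9, R(-4, -2)) + O(14, 20) = 6 + 14 = 20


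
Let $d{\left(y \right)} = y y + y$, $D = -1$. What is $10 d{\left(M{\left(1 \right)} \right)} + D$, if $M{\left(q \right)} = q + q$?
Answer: $59$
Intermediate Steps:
$M{\left(q \right)} = 2 q$
$d{\left(y \right)} = y + y^{2}$ ($d{\left(y \right)} = y^{2} + y = y + y^{2}$)
$10 d{\left(M{\left(1 \right)} \right)} + D = 10 \cdot 2 \cdot 1 \left(1 + 2 \cdot 1\right) - 1 = 10 \cdot 2 \left(1 + 2\right) - 1 = 10 \cdot 2 \cdot 3 - 1 = 10 \cdot 6 - 1 = 60 - 1 = 59$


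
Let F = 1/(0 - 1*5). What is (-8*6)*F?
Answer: 48/5 ≈ 9.6000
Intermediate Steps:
F = -⅕ (F = 1/(0 - 5) = 1/(-5) = -⅕ ≈ -0.20000)
(-8*6)*F = -8*6*(-⅕) = -48*(-⅕) = 48/5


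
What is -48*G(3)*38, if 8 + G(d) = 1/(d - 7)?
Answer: 15048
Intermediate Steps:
G(d) = -8 + 1/(-7 + d) (G(d) = -8 + 1/(d - 7) = -8 + 1/(-7 + d))
-48*G(3)*38 = -48*(57 - 8*3)/(-7 + 3)*38 = -48*(57 - 24)/(-4)*38 = -(-12)*33*38 = -48*(-33/4)*38 = 396*38 = 15048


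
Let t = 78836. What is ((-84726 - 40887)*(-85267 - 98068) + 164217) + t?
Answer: 23029502408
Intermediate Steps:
((-84726 - 40887)*(-85267 - 98068) + 164217) + t = ((-84726 - 40887)*(-85267 - 98068) + 164217) + 78836 = (-125613*(-183335) + 164217) + 78836 = (23029259355 + 164217) + 78836 = 23029423572 + 78836 = 23029502408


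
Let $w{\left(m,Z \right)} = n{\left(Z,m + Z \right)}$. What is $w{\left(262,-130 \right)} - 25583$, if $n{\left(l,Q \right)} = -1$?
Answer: $-25584$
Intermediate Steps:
$w{\left(m,Z \right)} = -1$
$w{\left(262,-130 \right)} - 25583 = -1 - 25583 = -25584$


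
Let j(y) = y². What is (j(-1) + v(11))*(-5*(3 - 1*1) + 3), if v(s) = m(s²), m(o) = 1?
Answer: -14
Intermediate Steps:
v(s) = 1
(j(-1) + v(11))*(-5*(3 - 1*1) + 3) = ((-1)² + 1)*(-5*(3 - 1*1) + 3) = (1 + 1)*(-5*(3 - 1) + 3) = 2*(-5*2 + 3) = 2*(-10 + 3) = 2*(-7) = -14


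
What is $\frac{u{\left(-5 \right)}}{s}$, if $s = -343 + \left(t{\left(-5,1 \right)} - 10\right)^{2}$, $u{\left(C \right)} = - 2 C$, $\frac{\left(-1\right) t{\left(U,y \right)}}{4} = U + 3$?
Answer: $- \frac{10}{339} \approx -0.029499$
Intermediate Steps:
$t{\left(U,y \right)} = -12 - 4 U$ ($t{\left(U,y \right)} = - 4 \left(U + 3\right) = - 4 \left(3 + U\right) = -12 - 4 U$)
$s = -339$ ($s = -343 + \left(\left(-12 - -20\right) - 10\right)^{2} = -343 + \left(\left(-12 + 20\right) - 10\right)^{2} = -343 + \left(8 - 10\right)^{2} = -343 + \left(-2\right)^{2} = -343 + 4 = -339$)
$\frac{u{\left(-5 \right)}}{s} = \frac{\left(-2\right) \left(-5\right)}{-339} = 10 \left(- \frac{1}{339}\right) = - \frac{10}{339}$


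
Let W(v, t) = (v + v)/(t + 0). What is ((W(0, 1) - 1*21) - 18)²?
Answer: 1521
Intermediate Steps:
W(v, t) = 2*v/t (W(v, t) = (2*v)/t = 2*v/t)
((W(0, 1) - 1*21) - 18)² = ((2*0/1 - 1*21) - 18)² = ((2*0*1 - 21) - 18)² = ((0 - 21) - 18)² = (-21 - 18)² = (-39)² = 1521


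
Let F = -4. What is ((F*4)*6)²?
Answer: 9216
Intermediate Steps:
((F*4)*6)² = (-4*4*6)² = (-16*6)² = (-96)² = 9216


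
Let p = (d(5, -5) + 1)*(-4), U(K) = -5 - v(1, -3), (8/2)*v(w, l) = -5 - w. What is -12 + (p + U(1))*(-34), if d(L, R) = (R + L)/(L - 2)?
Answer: 243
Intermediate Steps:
v(w, l) = -5/4 - w/4 (v(w, l) = (-5 - w)/4 = -5/4 - w/4)
U(K) = -7/2 (U(K) = -5 - (-5/4 - ¼*1) = -5 - (-5/4 - ¼) = -5 - 1*(-3/2) = -5 + 3/2 = -7/2)
d(L, R) = (L + R)/(-2 + L)
p = -4 (p = ((5 - 5)/(-2 + 5) + 1)*(-4) = (0/3 + 1)*(-4) = ((⅓)*0 + 1)*(-4) = (0 + 1)*(-4) = 1*(-4) = -4)
-12 + (p + U(1))*(-34) = -12 + (-4 - 7/2)*(-34) = -12 - 15/2*(-34) = -12 + 255 = 243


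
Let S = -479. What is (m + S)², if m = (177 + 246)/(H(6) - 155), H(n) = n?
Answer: 5154378436/22201 ≈ 2.3217e+5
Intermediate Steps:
m = -423/149 (m = (177 + 246)/(6 - 155) = 423/(-149) = 423*(-1/149) = -423/149 ≈ -2.8389)
(m + S)² = (-423/149 - 479)² = (-71794/149)² = 5154378436/22201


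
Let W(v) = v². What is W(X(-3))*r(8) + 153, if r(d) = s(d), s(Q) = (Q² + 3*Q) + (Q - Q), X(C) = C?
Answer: 945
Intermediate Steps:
s(Q) = Q² + 3*Q (s(Q) = (Q² + 3*Q) + 0 = Q² + 3*Q)
r(d) = d*(3 + d)
W(X(-3))*r(8) + 153 = (-3)²*(8*(3 + 8)) + 153 = 9*(8*11) + 153 = 9*88 + 153 = 792 + 153 = 945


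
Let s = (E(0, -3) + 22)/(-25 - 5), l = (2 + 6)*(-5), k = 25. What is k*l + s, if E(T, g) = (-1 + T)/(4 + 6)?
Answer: -100073/100 ≈ -1000.7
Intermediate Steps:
E(T, g) = -⅒ + T/10 (E(T, g) = (-1 + T)/10 = (-1 + T)*(⅒) = -⅒ + T/10)
l = -40 (l = 8*(-5) = -40)
s = -73/100 (s = ((-⅒ + (⅒)*0) + 22)/(-25 - 5) = ((-⅒ + 0) + 22)/(-30) = (-⅒ + 22)*(-1/30) = (219/10)*(-1/30) = -73/100 ≈ -0.73000)
k*l + s = 25*(-40) - 73/100 = -1000 - 73/100 = -100073/100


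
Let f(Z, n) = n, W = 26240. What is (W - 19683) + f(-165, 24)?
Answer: 6581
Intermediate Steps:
(W - 19683) + f(-165, 24) = (26240 - 19683) + 24 = 6557 + 24 = 6581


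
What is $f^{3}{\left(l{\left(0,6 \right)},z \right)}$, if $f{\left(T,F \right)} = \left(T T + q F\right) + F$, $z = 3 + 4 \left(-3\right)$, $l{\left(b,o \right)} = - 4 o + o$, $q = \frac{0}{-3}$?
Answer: $31255875$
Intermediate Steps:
$q = 0$ ($q = 0 \left(- \frac{1}{3}\right) = 0$)
$l{\left(b,o \right)} = - 3 o$
$z = -9$ ($z = 3 - 12 = -9$)
$f{\left(T,F \right)} = F + T^{2}$ ($f{\left(T,F \right)} = \left(T T + 0 F\right) + F = \left(T^{2} + 0\right) + F = T^{2} + F = F + T^{2}$)
$f^{3}{\left(l{\left(0,6 \right)},z \right)} = \left(-9 + \left(\left(-3\right) 6\right)^{2}\right)^{3} = \left(-9 + \left(-18\right)^{2}\right)^{3} = \left(-9 + 324\right)^{3} = 315^{3} = 31255875$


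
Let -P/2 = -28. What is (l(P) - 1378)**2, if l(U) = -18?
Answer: 1948816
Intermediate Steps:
P = 56 (P = -2*(-28) = 56)
(l(P) - 1378)**2 = (-18 - 1378)**2 = (-1396)**2 = 1948816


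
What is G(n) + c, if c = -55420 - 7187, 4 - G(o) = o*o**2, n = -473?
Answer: 105761214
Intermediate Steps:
G(o) = 4 - o**3 (G(o) = 4 - o*o**2 = 4 - o**3)
c = -62607
G(n) + c = (4 - 1*(-473)**3) - 62607 = (4 - 1*(-105823817)) - 62607 = (4 + 105823817) - 62607 = 105823821 - 62607 = 105761214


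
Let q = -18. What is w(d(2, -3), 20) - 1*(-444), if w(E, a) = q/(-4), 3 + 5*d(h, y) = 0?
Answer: 897/2 ≈ 448.50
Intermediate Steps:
d(h, y) = -3/5 (d(h, y) = -3/5 + (1/5)*0 = -3/5 + 0 = -3/5)
w(E, a) = 9/2 (w(E, a) = -18/(-4) = -18*(-1/4) = 9/2)
w(d(2, -3), 20) - 1*(-444) = 9/2 - 1*(-444) = 9/2 + 444 = 897/2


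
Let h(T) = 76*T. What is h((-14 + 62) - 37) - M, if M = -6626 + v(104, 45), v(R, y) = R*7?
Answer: 6734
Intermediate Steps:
v(R, y) = 7*R
M = -5898 (M = -6626 + 7*104 = -6626 + 728 = -5898)
h((-14 + 62) - 37) - M = 76*((-14 + 62) - 37) - 1*(-5898) = 76*(48 - 37) + 5898 = 76*11 + 5898 = 836 + 5898 = 6734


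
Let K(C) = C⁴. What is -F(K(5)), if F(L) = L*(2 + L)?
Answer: -391875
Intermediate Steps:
-F(K(5)) = -5⁴*(2 + 5⁴) = -625*(2 + 625) = -625*627 = -1*391875 = -391875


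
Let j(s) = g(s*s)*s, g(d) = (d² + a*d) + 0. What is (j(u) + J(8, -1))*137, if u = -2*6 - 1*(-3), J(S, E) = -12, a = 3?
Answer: -8390976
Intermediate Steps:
g(d) = d² + 3*d (g(d) = (d² + 3*d) + 0 = d² + 3*d)
u = -9 (u = -12 + 3 = -9)
j(s) = s³*(3 + s²) (j(s) = ((s*s)*(3 + s*s))*s = (s²*(3 + s²))*s = s³*(3 + s²))
(j(u) + J(8, -1))*137 = ((-9)³*(3 + (-9)²) - 12)*137 = (-729*(3 + 81) - 12)*137 = (-729*84 - 12)*137 = (-61236 - 12)*137 = -61248*137 = -8390976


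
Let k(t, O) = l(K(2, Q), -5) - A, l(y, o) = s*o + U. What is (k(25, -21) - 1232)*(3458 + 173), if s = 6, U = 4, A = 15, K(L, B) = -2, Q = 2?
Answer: -4622263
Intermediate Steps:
l(y, o) = 4 + 6*o (l(y, o) = 6*o + 4 = 4 + 6*o)
k(t, O) = -41 (k(t, O) = (4 + 6*(-5)) - 1*15 = (4 - 30) - 15 = -26 - 15 = -41)
(k(25, -21) - 1232)*(3458 + 173) = (-41 - 1232)*(3458 + 173) = -1273*3631 = -4622263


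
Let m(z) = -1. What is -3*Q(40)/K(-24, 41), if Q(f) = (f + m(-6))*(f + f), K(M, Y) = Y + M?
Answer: -9360/17 ≈ -550.59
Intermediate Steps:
K(M, Y) = M + Y
Q(f) = 2*f*(-1 + f) (Q(f) = (f - 1)*(f + f) = (-1 + f)*(2*f) = 2*f*(-1 + f))
-3*Q(40)/K(-24, 41) = -3*2*40*(-1 + 40)/(-24 + 41) = -3*2*40*39/17 = -9360/17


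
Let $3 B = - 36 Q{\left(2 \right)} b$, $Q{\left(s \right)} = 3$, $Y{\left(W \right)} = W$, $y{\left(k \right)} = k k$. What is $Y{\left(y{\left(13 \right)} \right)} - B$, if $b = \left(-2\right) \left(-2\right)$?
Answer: $313$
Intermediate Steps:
$y{\left(k \right)} = k^{2}$
$b = 4$
$B = -144$ ($B = \frac{\left(-36\right) 3 \cdot 4}{3} = \frac{\left(-108\right) 4}{3} = \frac{1}{3} \left(-432\right) = -144$)
$Y{\left(y{\left(13 \right)} \right)} - B = 13^{2} - -144 = 169 + 144 = 313$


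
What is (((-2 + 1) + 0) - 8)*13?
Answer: -117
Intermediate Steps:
(((-2 + 1) + 0) - 8)*13 = ((-1 + 0) - 8)*13 = (-1 - 8)*13 = -9*13 = -117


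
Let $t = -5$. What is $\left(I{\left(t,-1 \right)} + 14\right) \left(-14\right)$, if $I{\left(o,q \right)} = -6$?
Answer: $-112$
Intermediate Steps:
$\left(I{\left(t,-1 \right)} + 14\right) \left(-14\right) = \left(-6 + 14\right) \left(-14\right) = 8 \left(-14\right) = -112$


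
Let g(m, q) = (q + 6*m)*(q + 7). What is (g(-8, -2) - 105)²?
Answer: 126025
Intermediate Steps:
g(m, q) = (7 + q)*(q + 6*m) (g(m, q) = (q + 6*m)*(7 + q) = (7 + q)*(q + 6*m))
(g(-8, -2) - 105)² = (((-2)² + 7*(-2) + 42*(-8) + 6*(-8)*(-2)) - 105)² = ((4 - 14 - 336 + 96) - 105)² = (-250 - 105)² = (-355)² = 126025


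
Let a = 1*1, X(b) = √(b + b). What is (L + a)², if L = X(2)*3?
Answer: 49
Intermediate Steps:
X(b) = √2*√b (X(b) = √(2*b) = √2*√b)
a = 1
L = 6 (L = (√2*√2)*3 = 2*3 = 6)
(L + a)² = (6 + 1)² = 7² = 49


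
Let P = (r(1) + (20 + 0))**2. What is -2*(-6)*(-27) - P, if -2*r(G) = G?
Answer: -2817/4 ≈ -704.25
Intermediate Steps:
r(G) = -G/2
P = 1521/4 (P = (-1/2*1 + (20 + 0))**2 = (-1/2 + 20)**2 = (39/2)**2 = 1521/4 ≈ 380.25)
-2*(-6)*(-27) - P = -2*(-6)*(-27) - 1*1521/4 = 12*(-27) - 1521/4 = -324 - 1521/4 = -2817/4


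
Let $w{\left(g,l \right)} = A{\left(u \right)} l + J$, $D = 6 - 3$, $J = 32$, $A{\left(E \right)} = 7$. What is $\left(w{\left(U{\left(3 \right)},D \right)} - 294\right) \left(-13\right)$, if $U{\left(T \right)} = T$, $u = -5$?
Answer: $3133$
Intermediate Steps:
$D = 3$ ($D = 6 - 3 = 3$)
$w{\left(g,l \right)} = 32 + 7 l$ ($w{\left(g,l \right)} = 7 l + 32 = 32 + 7 l$)
$\left(w{\left(U{\left(3 \right)},D \right)} - 294\right) \left(-13\right) = \left(\left(32 + 7 \cdot 3\right) - 294\right) \left(-13\right) = \left(\left(32 + 21\right) - 294\right) \left(-13\right) = \left(53 - 294\right) \left(-13\right) = \left(-241\right) \left(-13\right) = 3133$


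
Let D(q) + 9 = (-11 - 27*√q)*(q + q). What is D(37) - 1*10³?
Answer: -1823 - 1998*√37 ≈ -13976.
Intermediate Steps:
D(q) = -9 + 2*q*(-11 - 27*√q) (D(q) = -9 + (-11 - 27*√q)*(q + q) = -9 + (-11 - 27*√q)*(2*q) = -9 + 2*q*(-11 - 27*√q))
D(37) - 1*10³ = (-9 - 1998*√37 - 22*37) - 1*10³ = (-9 - 1998*√37 - 814) - 1*1000 = (-9 - 1998*√37 - 814) - 1000 = (-823 - 1998*√37) - 1000 = -1823 - 1998*√37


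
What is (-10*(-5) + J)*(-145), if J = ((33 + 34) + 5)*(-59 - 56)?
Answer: 1193350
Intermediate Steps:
J = -8280 (J = (67 + 5)*(-115) = 72*(-115) = -8280)
(-10*(-5) + J)*(-145) = (-10*(-5) - 8280)*(-145) = (50 - 8280)*(-145) = -8230*(-145) = 1193350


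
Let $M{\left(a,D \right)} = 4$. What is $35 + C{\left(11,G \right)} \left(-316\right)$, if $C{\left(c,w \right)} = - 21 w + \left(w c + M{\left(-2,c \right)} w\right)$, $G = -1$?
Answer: $-1861$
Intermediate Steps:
$C{\left(c,w \right)} = - 17 w + c w$ ($C{\left(c,w \right)} = - 21 w + \left(w c + 4 w\right) = - 21 w + \left(c w + 4 w\right) = - 21 w + \left(4 w + c w\right) = - 17 w + c w$)
$35 + C{\left(11,G \right)} \left(-316\right) = 35 + - (-17 + 11) \left(-316\right) = 35 + \left(-1\right) \left(-6\right) \left(-316\right) = 35 + 6 \left(-316\right) = 35 - 1896 = -1861$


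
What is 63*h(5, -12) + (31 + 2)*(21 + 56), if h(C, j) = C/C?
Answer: 2604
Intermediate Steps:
h(C, j) = 1
63*h(5, -12) + (31 + 2)*(21 + 56) = 63*1 + (31 + 2)*(21 + 56) = 63 + 33*77 = 63 + 2541 = 2604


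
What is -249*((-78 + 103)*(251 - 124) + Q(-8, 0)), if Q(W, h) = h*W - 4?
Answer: -789579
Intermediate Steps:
Q(W, h) = -4 + W*h (Q(W, h) = W*h - 4 = -4 + W*h)
-249*((-78 + 103)*(251 - 124) + Q(-8, 0)) = -249*((-78 + 103)*(251 - 124) + (-4 - 8*0)) = -249*(25*127 + (-4 + 0)) = -249*(3175 - 4) = -249*3171 = -789579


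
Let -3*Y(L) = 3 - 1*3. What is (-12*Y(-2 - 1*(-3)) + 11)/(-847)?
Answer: -1/77 ≈ -0.012987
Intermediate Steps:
Y(L) = 0 (Y(L) = -(3 - 1*3)/3 = -(3 - 3)/3 = -⅓*0 = 0)
(-12*Y(-2 - 1*(-3)) + 11)/(-847) = (-12*0 + 11)/(-847) = (0 + 11)*(-1/847) = 11*(-1/847) = -1/77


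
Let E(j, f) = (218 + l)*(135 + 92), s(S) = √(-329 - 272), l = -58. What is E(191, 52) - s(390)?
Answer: 36320 - I*√601 ≈ 36320.0 - 24.515*I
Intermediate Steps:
s(S) = I*√601 (s(S) = √(-601) = I*√601)
E(j, f) = 36320 (E(j, f) = (218 - 58)*(135 + 92) = 160*227 = 36320)
E(191, 52) - s(390) = 36320 - I*√601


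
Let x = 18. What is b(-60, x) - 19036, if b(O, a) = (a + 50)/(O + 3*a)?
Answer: -57142/3 ≈ -19047.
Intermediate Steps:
b(O, a) = (50 + a)/(O + 3*a)
b(-60, x) - 19036 = (50 + 18)/(-60 + 3*18) - 19036 = 68/(-60 + 54) - 19036 = 68/(-6) - 19036 = -1/6*68 - 19036 = -34/3 - 19036 = -57142/3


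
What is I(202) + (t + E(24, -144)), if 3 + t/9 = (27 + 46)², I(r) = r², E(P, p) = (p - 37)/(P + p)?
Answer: 10648741/120 ≈ 88740.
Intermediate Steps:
E(P, p) = (-37 + p)/(P + p)
t = 47934 (t = -27 + 9*(27 + 46)² = -27 + 9*73² = -27 + 9*5329 = -27 + 47961 = 47934)
I(202) + (t + E(24, -144)) = 202² + (47934 + (-37 - 144)/(24 - 144)) = 40804 + (47934 - 181/(-120)) = 40804 + (47934 - 1/120*(-181)) = 40804 + (47934 + 181/120) = 40804 + 5752261/120 = 10648741/120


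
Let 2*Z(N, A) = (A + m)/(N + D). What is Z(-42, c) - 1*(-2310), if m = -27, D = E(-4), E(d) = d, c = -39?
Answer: 106293/46 ≈ 2310.7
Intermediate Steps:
D = -4
Z(N, A) = (-27 + A)/(2*(-4 + N)) (Z(N, A) = ((A - 27)/(N - 4))/2 = ((-27 + A)/(-4 + N))/2 = (-27 + A)/(2*(-4 + N)))
Z(-42, c) - 1*(-2310) = (-27 - 39)/(2*(-4 - 42)) - 1*(-2310) = (1/2)*(-66)/(-46) + 2310 = (1/2)*(-1/46)*(-66) + 2310 = 33/46 + 2310 = 106293/46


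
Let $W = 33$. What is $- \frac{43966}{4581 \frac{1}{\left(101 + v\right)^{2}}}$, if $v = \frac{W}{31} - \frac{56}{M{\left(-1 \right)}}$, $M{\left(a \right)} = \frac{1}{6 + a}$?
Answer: $- \frac{1337720771296}{4402341} \approx -3.0387 \cdot 10^{5}$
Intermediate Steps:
$v = - \frac{8647}{31}$ ($v = \frac{33}{31} - \frac{56}{\frac{1}{6 - 1}} = 33 \cdot \frac{1}{31} - \frac{56}{\frac{1}{5}} = \frac{33}{31} - 56 \frac{1}{\frac{1}{5}} = \frac{33}{31} - 280 = - \frac{8647}{31} \approx -278.94$)
$- \frac{43966}{4581 \frac{1}{\left(101 + v\right)^{2}}} = - \frac{43966}{4581 \frac{1}{\left(101 - \frac{8647}{31}\right)^{2}}} = - \frac{43966}{4581 \frac{1}{\left(- \frac{5516}{31}\right)^{2}}} = - \frac{43966}{4581 \frac{1}{\frac{30426256}{961}}} = - \frac{43966}{4581 \cdot \frac{961}{30426256}} = - \frac{43966}{\frac{4402341}{30426256}} = \left(-43966\right) \frac{30426256}{4402341} = - \frac{1337720771296}{4402341}$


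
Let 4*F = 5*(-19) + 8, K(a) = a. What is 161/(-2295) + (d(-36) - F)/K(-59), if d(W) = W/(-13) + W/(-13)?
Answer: -3750553/7041060 ≈ -0.53267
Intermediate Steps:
F = -87/4 (F = (5*(-19) + 8)/4 = (-95 + 8)/4 = (¼)*(-87) = -87/4 ≈ -21.750)
d(W) = -2*W/13 (d(W) = W*(-1/13) + W*(-1/13) = -W/13 - W/13 = -2*W/13)
161/(-2295) + (d(-36) - F)/K(-59) = 161/(-2295) + (-2/13*(-36) - 1*(-87/4))/(-59) = 161*(-1/2295) + (72/13 + 87/4)*(-1/59) = -161/2295 + (1419/52)*(-1/59) = -161/2295 - 1419/3068 = -3750553/7041060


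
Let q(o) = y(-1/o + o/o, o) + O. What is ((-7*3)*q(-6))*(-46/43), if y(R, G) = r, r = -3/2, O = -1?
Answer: -2415/43 ≈ -56.163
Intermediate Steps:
r = -3/2 (r = -3*½ = -3/2 ≈ -1.5000)
y(R, G) = -3/2
q(o) = -5/2 (q(o) = -3/2 - 1 = -5/2)
((-7*3)*q(-6))*(-46/43) = (-7*3*(-5/2))*(-46/43) = (-21*(-5/2))*(-46*1/43) = (105/2)*(-46/43) = -2415/43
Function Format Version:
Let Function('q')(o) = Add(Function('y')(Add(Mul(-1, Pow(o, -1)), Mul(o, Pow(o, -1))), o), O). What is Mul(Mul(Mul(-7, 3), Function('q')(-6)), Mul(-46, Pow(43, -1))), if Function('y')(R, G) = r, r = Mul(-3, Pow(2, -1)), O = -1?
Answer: Rational(-2415, 43) ≈ -56.163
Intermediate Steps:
r = Rational(-3, 2) (r = Mul(-3, Rational(1, 2)) = Rational(-3, 2) ≈ -1.5000)
Function('y')(R, G) = Rational(-3, 2)
Function('q')(o) = Rational(-5, 2) (Function('q')(o) = Add(Rational(-3, 2), -1) = Rational(-5, 2))
Mul(Mul(Mul(-7, 3), Function('q')(-6)), Mul(-46, Pow(43, -1))) = Mul(Mul(Mul(-7, 3), Rational(-5, 2)), Mul(-46, Pow(43, -1))) = Mul(Mul(-21, Rational(-5, 2)), Mul(-46, Rational(1, 43))) = Mul(Rational(105, 2), Rational(-46, 43)) = Rational(-2415, 43)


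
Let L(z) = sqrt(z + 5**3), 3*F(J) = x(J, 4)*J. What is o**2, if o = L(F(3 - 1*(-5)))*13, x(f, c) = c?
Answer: 68783/3 ≈ 22928.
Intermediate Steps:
F(J) = 4*J/3 (F(J) = (4*J)/3 = 4*J/3)
L(z) = sqrt(125 + z) (L(z) = sqrt(z + 125) = sqrt(125 + z))
o = 13*sqrt(1221)/3 (o = sqrt(125 + 4*(3 - 1*(-5))/3)*13 = sqrt(125 + 4*(3 + 5)/3)*13 = sqrt(125 + (4/3)*8)*13 = sqrt(125 + 32/3)*13 = sqrt(407/3)*13 = (sqrt(1221)/3)*13 = 13*sqrt(1221)/3 ≈ 151.42)
o**2 = (13*sqrt(1221)/3)**2 = 68783/3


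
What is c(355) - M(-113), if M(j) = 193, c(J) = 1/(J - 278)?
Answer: -14860/77 ≈ -192.99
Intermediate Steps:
c(J) = 1/(-278 + J)
c(355) - M(-113) = 1/(-278 + 355) - 1*193 = 1/77 - 193 = -14860/77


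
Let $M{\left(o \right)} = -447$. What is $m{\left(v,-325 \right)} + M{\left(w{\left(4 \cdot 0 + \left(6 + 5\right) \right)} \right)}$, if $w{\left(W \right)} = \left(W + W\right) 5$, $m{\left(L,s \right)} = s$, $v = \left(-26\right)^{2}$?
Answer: $-772$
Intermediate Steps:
$v = 676$
$w{\left(W \right)} = 10 W$ ($w{\left(W \right)} = 2 W 5 = 10 W$)
$m{\left(v,-325 \right)} + M{\left(w{\left(4 \cdot 0 + \left(6 + 5\right) \right)} \right)} = -325 - 447 = -772$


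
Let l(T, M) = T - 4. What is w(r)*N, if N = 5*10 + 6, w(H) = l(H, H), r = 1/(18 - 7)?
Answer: -2408/11 ≈ -218.91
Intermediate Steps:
l(T, M) = -4 + T
r = 1/11 ≈ 0.090909
w(H) = -4 + H
N = 56 (N = 50 + 6 = 56)
w(r)*N = (-4 + 1/11)*56 = -43/11*56 = -2408/11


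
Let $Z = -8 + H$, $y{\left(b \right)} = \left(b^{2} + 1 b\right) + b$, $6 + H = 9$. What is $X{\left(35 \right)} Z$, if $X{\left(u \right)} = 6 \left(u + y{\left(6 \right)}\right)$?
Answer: $-2490$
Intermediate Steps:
$H = 3$ ($H = -6 + 9 = 3$)
$y{\left(b \right)} = b^{2} + 2 b$ ($y{\left(b \right)} = \left(b^{2} + b\right) + b = \left(b + b^{2}\right) + b = b^{2} + 2 b$)
$X{\left(u \right)} = 288 + 6 u$ ($X{\left(u \right)} = 6 \left(u + 6 \left(2 + 6\right)\right) = 6 \left(u + 6 \cdot 8\right) = 6 \left(u + 48\right) = 6 \left(48 + u\right) = 288 + 6 u$)
$Z = -5$ ($Z = -8 + 3 = -5$)
$X{\left(35 \right)} Z = \left(288 + 6 \cdot 35\right) \left(-5\right) = \left(288 + 210\right) \left(-5\right) = 498 \left(-5\right) = -2490$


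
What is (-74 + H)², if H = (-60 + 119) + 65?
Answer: 2500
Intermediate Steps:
H = 124 (H = 59 + 65 = 124)
(-74 + H)² = (-74 + 124)² = 50² = 2500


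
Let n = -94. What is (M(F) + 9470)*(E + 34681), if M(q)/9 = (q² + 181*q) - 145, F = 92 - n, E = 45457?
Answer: 49887748174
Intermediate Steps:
F = 186 (F = 92 - 1*(-94) = 92 + 94 = 186)
M(q) = -1305 + 9*q² + 1629*q (M(q) = 9*((q² + 181*q) - 145) = 9*(-145 + q² + 181*q) = -1305 + 9*q² + 1629*q)
(M(F) + 9470)*(E + 34681) = ((-1305 + 9*186² + 1629*186) + 9470)*(45457 + 34681) = ((-1305 + 9*34596 + 302994) + 9470)*80138 = ((-1305 + 311364 + 302994) + 9470)*80138 = (613053 + 9470)*80138 = 622523*80138 = 49887748174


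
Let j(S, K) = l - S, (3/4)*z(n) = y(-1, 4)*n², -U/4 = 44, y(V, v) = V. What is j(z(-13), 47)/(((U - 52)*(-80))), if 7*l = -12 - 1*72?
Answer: 2/171 ≈ 0.011696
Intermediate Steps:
l = -12 (l = (-12 - 1*72)/7 = (-12 - 72)/7 = (⅐)*(-84) = -12)
U = -176 (U = -4*44 = -176)
z(n) = -4*n²/3 (z(n) = 4*(-n²)/3 = -4*n²/3)
j(S, K) = -12 - S
j(z(-13), 47)/(((U - 52)*(-80))) = (-12 - (-4)*(-13)²/3)/(((-176 - 52)*(-80))) = (-12 - (-4)*169/3)/((-228*(-80))) = (-12 - 1*(-676/3))/18240 = (-12 + 676/3)*(1/18240) = (640/3)*(1/18240) = 2/171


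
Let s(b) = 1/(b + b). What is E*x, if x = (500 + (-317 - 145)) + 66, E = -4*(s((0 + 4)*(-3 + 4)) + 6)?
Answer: -2548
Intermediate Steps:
s(b) = 1/(2*b)
E = -49/2 (E = -4*(1/(2*(((0 + 4)*(-3 + 4)))) + 6) = -4*(1/(2*((4*1))) + 6) = -4*((½)/4 + 6) = -4*((½)*(¼) + 6) = -4*(⅛ + 6) = -4*49/8 = -49/2 ≈ -24.500)
x = 104 (x = (500 - 462) + 66 = 38 + 66 = 104)
E*x = -49/2*104 = -2548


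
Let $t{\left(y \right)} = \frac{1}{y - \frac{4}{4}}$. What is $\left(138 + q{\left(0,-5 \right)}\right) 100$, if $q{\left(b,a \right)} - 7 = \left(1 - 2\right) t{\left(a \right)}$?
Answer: $\frac{43550}{3} \approx 14517.0$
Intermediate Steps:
$t{\left(y \right)} = \frac{1}{-1 + y}$ ($t{\left(y \right)} = \frac{1}{y - 1} = \frac{1}{-1 + y}$)
$q{\left(b,a \right)} = 7 - \frac{1}{-1 + a}$ ($q{\left(b,a \right)} = 7 + \frac{1 - 2}{-1 + a} = 7 - \frac{1}{-1 + a}$)
$\left(138 + q{\left(0,-5 \right)}\right) 100 = \left(138 + \frac{-8 + 7 \left(-5\right)}{-1 - 5}\right) 100 = \left(138 + \frac{-8 - 35}{-6}\right) 100 = \left(138 - - \frac{43}{6}\right) 100 = \left(138 + \frac{43}{6}\right) 100 = \frac{871}{6} \cdot 100 = \frac{43550}{3}$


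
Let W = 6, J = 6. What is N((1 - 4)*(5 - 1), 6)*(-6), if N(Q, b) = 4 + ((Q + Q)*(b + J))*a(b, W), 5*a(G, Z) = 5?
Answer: 1704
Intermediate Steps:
a(G, Z) = 1 (a(G, Z) = (⅕)*5 = 1)
N(Q, b) = 4 + 2*Q*(6 + b) (N(Q, b) = 4 + ((Q + Q)*(b + 6))*1 = 4 + ((2*Q)*(6 + b))*1 = 4 + (2*Q*(6 + b))*1 = 4 + 2*Q*(6 + b))
N((1 - 4)*(5 - 1), 6)*(-6) = (4 + 12*((1 - 4)*(5 - 1)) + 2*((1 - 4)*(5 - 1))*6)*(-6) = (4 + 12*(-3*4) + 2*(-3*4)*6)*(-6) = (4 + 12*(-12) + 2*(-12)*6)*(-6) = (4 - 144 - 144)*(-6) = -284*(-6) = 1704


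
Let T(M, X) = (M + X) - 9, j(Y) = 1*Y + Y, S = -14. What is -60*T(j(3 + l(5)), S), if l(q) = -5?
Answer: 1620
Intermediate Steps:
j(Y) = 2*Y (j(Y) = Y + Y = 2*Y)
T(M, X) = -9 + M + X
-60*T(j(3 + l(5)), S) = -60*(-9 + 2*(3 - 5) - 14) = -60*(-9 + 2*(-2) - 14) = -60*(-9 - 4 - 14) = -60*(-27) = 1620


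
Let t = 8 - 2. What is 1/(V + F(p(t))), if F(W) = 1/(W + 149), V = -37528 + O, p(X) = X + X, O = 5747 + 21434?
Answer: -161/1665866 ≈ -9.6646e-5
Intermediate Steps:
O = 27181
t = 6
p(X) = 2*X
V = -10347 (V = -37528 + 27181 = -10347)
F(W) = 1/(149 + W)
1/(V + F(p(t))) = 1/(-10347 + 1/(149 + 2*6)) = 1/(-10347 + 1/(149 + 12)) = 1/(-10347 + 1/161) = 1/(-1665866/161) = -161/1665866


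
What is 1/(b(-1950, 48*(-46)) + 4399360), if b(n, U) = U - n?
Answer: 1/4399102 ≈ 2.2732e-7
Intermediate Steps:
1/(b(-1950, 48*(-46)) + 4399360) = 1/((48*(-46) - 1*(-1950)) + 4399360) = 1/((-2208 + 1950) + 4399360) = 1/(-258 + 4399360) = 1/4399102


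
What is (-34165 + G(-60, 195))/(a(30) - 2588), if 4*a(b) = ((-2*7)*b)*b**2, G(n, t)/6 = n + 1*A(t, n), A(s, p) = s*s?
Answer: -193625/97088 ≈ -1.9943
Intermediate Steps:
A(s, p) = s**2
G(n, t) = 6*n + 6*t**2 (G(n, t) = 6*(n + 1*t**2) = 6*(n + t**2) = 6*n + 6*t**2)
a(b) = -7*b**3/2 (a(b) = (((-2*7)*b)*b**2)/4 = ((-14*b)*b**2)/4 = (-14*b**3)/4 = -7*b**3/2)
(-34165 + G(-60, 195))/(a(30) - 2588) = (-34165 + (6*(-60) + 6*195**2))/(-7/2*30**3 - 2588) = (-34165 + (-360 + 6*38025))/(-7/2*27000 - 2588) = (-34165 + (-360 + 228150))/(-94500 - 2588) = (-34165 + 227790)/(-97088) = 193625*(-1/97088) = -193625/97088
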